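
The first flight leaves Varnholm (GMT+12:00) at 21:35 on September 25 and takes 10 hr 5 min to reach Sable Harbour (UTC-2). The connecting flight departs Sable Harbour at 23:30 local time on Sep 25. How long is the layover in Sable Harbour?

Convert departure to UTC: 21:35 − 12:00 = 09:35 UTC on Sep 25.
Add 10 hours 5 minutes flight time → 19:40 UTC.
Sable Harbour is UTC−2:00, so local arrival = 19:40 − 2:00 = 17:40 on Sep 25.
Layover = 23:30 − 17:40 = 5 hours 50 minutes.

5 hours 50 minutes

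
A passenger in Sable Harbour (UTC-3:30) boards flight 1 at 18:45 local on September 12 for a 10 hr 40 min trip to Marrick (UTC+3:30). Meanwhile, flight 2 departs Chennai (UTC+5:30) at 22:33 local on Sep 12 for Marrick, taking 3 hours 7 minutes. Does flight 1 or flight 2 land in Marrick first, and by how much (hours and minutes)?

Flight 1 in UTC: 18:45 + 3:30 = 22:15 on Sep 12.
+10 hours and 40 minutes → arrive 08:55 UTC on Sep 13.
Flight 2 in UTC: 22:33 − 5:30 = 17:03 on Sep 12.
+3 hours 7 minutes → arrive 20:10 UTC on Sep 12.
Flight 2 lands earlier by 12 hours 45 minutes.

the second, by 12 hours 45 minutes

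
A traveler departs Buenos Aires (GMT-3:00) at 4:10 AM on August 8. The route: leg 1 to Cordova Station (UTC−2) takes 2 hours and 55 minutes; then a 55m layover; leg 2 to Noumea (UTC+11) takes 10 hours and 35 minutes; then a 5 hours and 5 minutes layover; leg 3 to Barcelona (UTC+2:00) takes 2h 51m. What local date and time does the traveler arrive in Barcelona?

Convert departure to UTC: 4:10 AM + 3:00 = 7:10 AM UTC on Aug 8.
Add 2 hours 55 minutes leg 1 → 10:05 AM UTC.
Add 55 minutes layover in Cordova Station → 11:00 AM UTC.
Add 10 hours 35 minutes leg 2 → 9:35 PM UTC.
Add 5 hours and 5 minutes layover in Noumea → 2:40 AM UTC (Aug 9).
Add 2 hours and 51 minutes leg 3 → 5:31 AM UTC.
Barcelona is UTC+2:00, so local arrival = 5:31 AM + 2:00 = 7:31 AM on Aug 9.

7:31 AM on August 9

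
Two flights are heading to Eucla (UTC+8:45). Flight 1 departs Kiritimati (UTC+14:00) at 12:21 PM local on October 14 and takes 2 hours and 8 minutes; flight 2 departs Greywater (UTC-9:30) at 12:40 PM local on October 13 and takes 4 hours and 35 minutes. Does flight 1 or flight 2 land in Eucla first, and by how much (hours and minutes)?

the first, by 2 hours 16 minutes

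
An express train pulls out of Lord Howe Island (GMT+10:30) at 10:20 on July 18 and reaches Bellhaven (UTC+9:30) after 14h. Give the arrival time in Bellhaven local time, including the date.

23:20 on July 18

Bellhaven is 1:00 behind Lord Howe Island.
After 14 hours it is 00:20 (Jul 19) in Lord Howe Island.
Shift by the zone difference: 00:20 − 1:00 = 23:20 on Jul 18 in Bellhaven.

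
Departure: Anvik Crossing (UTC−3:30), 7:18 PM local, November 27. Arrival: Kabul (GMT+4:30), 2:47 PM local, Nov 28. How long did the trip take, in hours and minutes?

11 hours 29 minutes

Departure in UTC: 7:18 PM + 3:30 = 10:48 PM on Nov 27.
Arrival in UTC: 2:47 PM − 4:30 = 10:17 AM on Nov 28.
Elapsed = 10:17 AM − 10:48 PM (+1 day) = 11 hours 29 minutes.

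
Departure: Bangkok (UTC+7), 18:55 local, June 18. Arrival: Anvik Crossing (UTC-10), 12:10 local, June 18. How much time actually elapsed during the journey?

10 hours 15 minutes

Departure in UTC: 18:55 − 7:00 = 11:55 on Jun 18.
Arrival in UTC: 12:10 + 10:00 = 22:10 on Jun 18.
Elapsed = 22:10 − 11:55 = 10 hours 15 minutes.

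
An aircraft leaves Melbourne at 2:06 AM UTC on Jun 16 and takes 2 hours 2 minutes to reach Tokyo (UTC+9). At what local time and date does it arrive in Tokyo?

Departure is given in UTC: 2:06 AM on Jun 16.
Add 2 hours 2 minutes → 4:08 AM UTC.
Tokyo is UTC+9:00: 4:08 AM + 9:00 = 1:08 PM on Jun 16.

1:08 PM on June 16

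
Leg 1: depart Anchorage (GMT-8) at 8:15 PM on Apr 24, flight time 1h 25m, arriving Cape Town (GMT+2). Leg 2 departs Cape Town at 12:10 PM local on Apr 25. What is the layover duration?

Convert departure to UTC: 8:15 PM + 8:00 = 4:15 AM UTC on Apr 25.
Add 1 hour and 25 minutes flight time → 5:40 AM UTC.
Cape Town is UTC+2:00, so local arrival = 5:40 AM + 2:00 = 7:40 AM on Apr 25.
Layover = 12:10 PM − 7:40 AM = 4 hours 30 minutes.

4 hours 30 minutes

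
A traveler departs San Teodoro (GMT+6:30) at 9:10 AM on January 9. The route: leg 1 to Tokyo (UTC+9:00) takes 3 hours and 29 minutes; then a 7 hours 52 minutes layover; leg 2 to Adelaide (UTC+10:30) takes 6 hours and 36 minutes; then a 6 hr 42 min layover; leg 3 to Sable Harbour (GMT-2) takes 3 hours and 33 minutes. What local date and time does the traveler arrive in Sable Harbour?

4:52 AM on Jan 10

Convert departure to UTC: 9:10 AM − 6:30 = 2:40 AM UTC on Jan 9.
Add 3 hours and 29 minutes leg 1 → 6:09 AM UTC.
Add 7 hours and 52 minutes layover in Tokyo → 2:01 PM UTC.
Add 6 hours 36 minutes leg 2 → 8:37 PM UTC.
Add 6 hours 42 minutes layover in Adelaide → 3:19 AM UTC (Jan 10).
Add 3 hours 33 minutes leg 3 → 6:52 AM UTC.
Sable Harbour is UTC−2:00, so local arrival = 6:52 AM − 2:00 = 4:52 AM on Jan 10.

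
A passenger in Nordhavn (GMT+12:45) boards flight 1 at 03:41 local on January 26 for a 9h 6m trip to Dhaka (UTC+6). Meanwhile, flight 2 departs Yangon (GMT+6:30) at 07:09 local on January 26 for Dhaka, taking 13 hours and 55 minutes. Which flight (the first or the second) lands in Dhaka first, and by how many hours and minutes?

the first, by 14 hours 32 minutes

Flight 1 in UTC: 03:41 − 12:45 = 14:56 on Jan 25.
+9 hours 6 minutes → arrive 00:02 UTC on Jan 26.
Flight 2 in UTC: 07:09 − 6:30 = 00:39 on Jan 26.
+13 hours and 55 minutes → arrive 14:34 UTC on Jan 26.
Flight 1 lands earlier by 14 hours 32 minutes.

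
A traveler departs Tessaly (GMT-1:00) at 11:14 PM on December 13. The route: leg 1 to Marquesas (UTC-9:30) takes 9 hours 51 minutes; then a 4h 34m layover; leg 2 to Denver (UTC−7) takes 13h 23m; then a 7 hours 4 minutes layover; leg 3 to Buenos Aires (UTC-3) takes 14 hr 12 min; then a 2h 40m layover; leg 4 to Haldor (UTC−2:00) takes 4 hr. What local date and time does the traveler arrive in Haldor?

5:58 AM on December 16

Convert departure to UTC: 11:14 PM + 1:00 = 12:14 AM UTC on Dec 14.
Add 9 hours and 51 minutes leg 1 → 10:05 AM UTC.
Add 4 hours 34 minutes layover in Marquesas → 2:39 PM UTC.
Add 13 hours 23 minutes leg 2 → 4:02 AM UTC (Dec 15).
Add 7 hours 4 minutes layover in Denver → 11:06 AM UTC.
Add 14 hours and 12 minutes leg 3 → 1:18 AM UTC (Dec 16).
Add 2 hours and 40 minutes layover in Buenos Aires → 3:58 AM UTC.
Add 4 hours leg 4 → 7:58 AM UTC.
Haldor is UTC−2:00, so local arrival = 7:58 AM − 2:00 = 5:58 AM on Dec 16.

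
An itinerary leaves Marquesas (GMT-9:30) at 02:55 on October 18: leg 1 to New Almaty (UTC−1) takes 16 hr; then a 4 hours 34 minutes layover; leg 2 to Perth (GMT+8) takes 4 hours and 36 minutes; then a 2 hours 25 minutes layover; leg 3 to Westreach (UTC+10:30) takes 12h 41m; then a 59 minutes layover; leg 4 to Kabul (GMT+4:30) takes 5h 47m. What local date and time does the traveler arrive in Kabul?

Convert departure to UTC: 02:55 + 9:30 = 12:25 UTC on Oct 18.
Add 16 hours leg 1 → 04:25 UTC (Oct 19).
Add 4 hours and 34 minutes layover in New Almaty → 08:59 UTC.
Add 4 hours and 36 minutes leg 2 → 13:35 UTC.
Add 2 hours and 25 minutes layover in Perth → 16:00 UTC.
Add 12 hours 41 minutes leg 3 → 04:41 UTC (Oct 20).
Add 59 minutes layover in Westreach → 05:40 UTC.
Add 5 hours 47 minutes leg 4 → 11:27 UTC.
Kabul is UTC+4:30, so local arrival = 11:27 + 4:30 = 15:57 on Oct 20.

15:57 on October 20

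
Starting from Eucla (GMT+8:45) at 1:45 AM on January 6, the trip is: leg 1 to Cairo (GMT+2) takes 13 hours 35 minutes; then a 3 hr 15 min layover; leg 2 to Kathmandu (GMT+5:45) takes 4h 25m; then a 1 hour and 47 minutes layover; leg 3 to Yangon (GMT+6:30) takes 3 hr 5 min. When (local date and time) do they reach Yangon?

1:37 AM on Jan 7

Convert departure to UTC: 1:45 AM − 8:45 = 5:00 PM UTC on Jan 5.
Add 13 hours and 35 minutes leg 1 → 6:35 AM UTC (Jan 6).
Add 3 hours and 15 minutes layover in Cairo → 9:50 AM UTC.
Add 4 hours 25 minutes leg 2 → 2:15 PM UTC.
Add 1 hour and 47 minutes layover in Kathmandu → 4:02 PM UTC.
Add 3 hours and 5 minutes leg 3 → 7:07 PM UTC.
Yangon is UTC+6:30, so local arrival = 7:07 PM + 6:30 = 1:37 AM on Jan 7.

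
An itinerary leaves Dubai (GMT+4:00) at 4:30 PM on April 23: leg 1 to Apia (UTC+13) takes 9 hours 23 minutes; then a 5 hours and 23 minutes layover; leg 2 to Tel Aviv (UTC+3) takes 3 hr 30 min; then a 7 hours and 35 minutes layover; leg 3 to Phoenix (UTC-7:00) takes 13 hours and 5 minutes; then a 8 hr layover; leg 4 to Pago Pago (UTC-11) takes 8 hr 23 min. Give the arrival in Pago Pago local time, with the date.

Convert departure to UTC: 4:30 PM − 4:00 = 12:30 PM UTC on Apr 23.
Add 9 hours 23 minutes leg 1 → 9:53 PM UTC.
Add 5 hours 23 minutes layover in Apia → 3:16 AM UTC (Apr 24).
Add 3 hours and 30 minutes leg 2 → 6:46 AM UTC.
Add 7 hours 35 minutes layover in Tel Aviv → 2:21 PM UTC.
Add 13 hours 5 minutes leg 3 → 3:26 AM UTC (Apr 25).
Add 8 hours layover in Phoenix → 11:26 AM UTC.
Add 8 hours 23 minutes leg 4 → 7:49 PM UTC.
Pago Pago is UTC−11:00, so local arrival = 7:49 PM − 11:00 = 8:49 AM on Apr 25.

8:49 AM on Apr 25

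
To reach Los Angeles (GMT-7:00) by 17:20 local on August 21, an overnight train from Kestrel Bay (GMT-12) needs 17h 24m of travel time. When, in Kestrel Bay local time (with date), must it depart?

18:56 on August 20

Target arrival in UTC: 17:20 + 7:00 = 00:20 on Aug 22.
Subtract 17 hours and 24 minutes → departure 06:56 UTC on Aug 21.
Kestrel Bay is UTC−12:00: 06:56 − 12:00 = 18:56 on Aug 20.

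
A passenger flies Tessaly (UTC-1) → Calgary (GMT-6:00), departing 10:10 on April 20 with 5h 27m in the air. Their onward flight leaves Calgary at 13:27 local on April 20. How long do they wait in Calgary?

2 hours 50 minutes

Convert departure to UTC: 10:10 + 1:00 = 11:10 UTC on Apr 20.
Add 5 hours and 27 minutes flight time → 16:37 UTC.
Calgary is UTC−6:00, so local arrival = 16:37 − 6:00 = 10:37 on Apr 20.
Layover = 13:27 − 10:37 = 2 hours 50 minutes.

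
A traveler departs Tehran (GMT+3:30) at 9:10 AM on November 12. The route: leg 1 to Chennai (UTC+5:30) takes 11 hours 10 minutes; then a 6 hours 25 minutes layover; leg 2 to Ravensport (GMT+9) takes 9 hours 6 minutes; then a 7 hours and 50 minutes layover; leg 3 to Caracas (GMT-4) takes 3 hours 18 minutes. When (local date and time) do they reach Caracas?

3:29 PM on Nov 13

Convert departure to UTC: 9:10 AM − 3:30 = 5:40 AM UTC on Nov 12.
Add 11 hours and 10 minutes leg 1 → 4:50 PM UTC.
Add 6 hours 25 minutes layover in Chennai → 11:15 PM UTC.
Add 9 hours 6 minutes leg 2 → 8:21 AM UTC (Nov 13).
Add 7 hours 50 minutes layover in Ravensport → 4:11 PM UTC.
Add 3 hours and 18 minutes leg 3 → 7:29 PM UTC.
Caracas is UTC−4:00, so local arrival = 7:29 PM − 4:00 = 3:29 PM on Nov 13.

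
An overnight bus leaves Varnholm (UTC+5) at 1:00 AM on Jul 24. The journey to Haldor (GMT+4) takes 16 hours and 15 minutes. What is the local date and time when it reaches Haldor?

4:15 PM on Jul 24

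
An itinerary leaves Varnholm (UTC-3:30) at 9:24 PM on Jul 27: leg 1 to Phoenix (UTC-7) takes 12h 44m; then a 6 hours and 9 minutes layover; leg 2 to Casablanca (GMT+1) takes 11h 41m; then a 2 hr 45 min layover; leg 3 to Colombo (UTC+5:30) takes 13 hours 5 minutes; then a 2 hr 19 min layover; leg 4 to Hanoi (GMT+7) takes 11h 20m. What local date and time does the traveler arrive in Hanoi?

Convert departure to UTC: 9:24 PM + 3:30 = 12:54 AM UTC on Jul 28.
Add 12 hours 44 minutes leg 1 → 1:38 PM UTC.
Add 6 hours and 9 minutes layover in Phoenix → 7:47 PM UTC.
Add 11 hours 41 minutes leg 2 → 7:28 AM UTC (Jul 29).
Add 2 hours and 45 minutes layover in Casablanca → 10:13 AM UTC.
Add 13 hours and 5 minutes leg 3 → 11:18 PM UTC.
Add 2 hours 19 minutes layover in Colombo → 1:37 AM UTC (Jul 30).
Add 11 hours and 20 minutes leg 4 → 12:57 PM UTC.
Hanoi is UTC+7:00, so local arrival = 12:57 PM + 7:00 = 7:57 PM on Jul 30.

7:57 PM on July 30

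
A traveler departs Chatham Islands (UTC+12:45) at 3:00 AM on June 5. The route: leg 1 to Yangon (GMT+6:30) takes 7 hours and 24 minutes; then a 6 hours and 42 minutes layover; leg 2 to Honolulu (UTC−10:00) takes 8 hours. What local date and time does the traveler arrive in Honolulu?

2:21 AM on June 5

Convert departure to UTC: 3:00 AM − 12:45 = 2:15 PM UTC on Jun 4.
Add 7 hours 24 minutes leg 1 → 9:39 PM UTC.
Add 6 hours 42 minutes layover in Yangon → 4:21 AM UTC (Jun 5).
Add 8 hours leg 2 → 12:21 PM UTC.
Honolulu is UTC−10:00, so local arrival = 12:21 PM − 10:00 = 2:21 AM on Jun 5.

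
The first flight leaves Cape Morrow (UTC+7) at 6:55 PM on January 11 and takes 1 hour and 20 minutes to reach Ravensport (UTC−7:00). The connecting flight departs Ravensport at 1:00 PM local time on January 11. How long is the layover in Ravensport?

6 hours 45 minutes

Convert departure to UTC: 6:55 PM − 7:00 = 11:55 AM UTC on Jan 11.
Add 1 hour and 20 minutes flight time → 1:15 PM UTC.
Ravensport is UTC−7:00, so local arrival = 1:15 PM − 7:00 = 6:15 AM on Jan 11.
Layover = 1:00 PM − 6:15 AM = 6 hours 45 minutes.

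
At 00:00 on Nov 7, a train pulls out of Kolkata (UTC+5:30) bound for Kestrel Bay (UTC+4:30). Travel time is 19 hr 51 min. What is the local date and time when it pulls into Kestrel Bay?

18:51 on November 7

Convert departure to UTC: 00:00 − 5:30 = 18:30 UTC on Nov 6.
Add 19 hours 51 minutes travel time → 14:21 UTC (Nov 7).
Kestrel Bay is UTC+4:30, so local arrival = 14:21 + 4:30 = 18:51 on Nov 7.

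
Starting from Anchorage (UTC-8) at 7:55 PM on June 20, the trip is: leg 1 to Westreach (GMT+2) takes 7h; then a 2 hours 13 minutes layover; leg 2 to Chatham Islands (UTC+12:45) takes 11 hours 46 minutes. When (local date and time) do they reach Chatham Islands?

1:39 PM on June 22

Convert departure to UTC: 7:55 PM + 8:00 = 3:55 AM UTC on Jun 21.
Add 7 hours leg 1 → 10:55 AM UTC.
Add 2 hours and 13 minutes layover in Westreach → 1:08 PM UTC.
Add 11 hours 46 minutes leg 2 → 12:54 AM UTC (Jun 22).
Chatham Islands is UTC+12:45, so local arrival = 12:54 AM + 12:45 = 1:39 PM on Jun 22.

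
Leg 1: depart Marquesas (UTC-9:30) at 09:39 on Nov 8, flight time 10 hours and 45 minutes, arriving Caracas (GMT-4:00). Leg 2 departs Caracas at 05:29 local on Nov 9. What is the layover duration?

Convert departure to UTC: 09:39 + 9:30 = 19:09 UTC on Nov 8.
Add 10 hours 45 minutes flight time → 05:54 UTC (Nov 9).
Caracas is UTC−4:00, so local arrival = 05:54 − 4:00 = 01:54 on Nov 9.
Layover = 05:29 − 01:54 = 3 hours 35 minutes.

3 hours 35 minutes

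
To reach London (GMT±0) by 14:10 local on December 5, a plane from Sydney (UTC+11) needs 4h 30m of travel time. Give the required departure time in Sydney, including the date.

Target arrival is already UTC: 14:10 on Dec 5.
Subtract 4 hours 30 minutes → departure 09:40 UTC on Dec 5.
Sydney is UTC+11:00: 09:40 + 11:00 = 20:40 on Dec 5.

20:40 on December 5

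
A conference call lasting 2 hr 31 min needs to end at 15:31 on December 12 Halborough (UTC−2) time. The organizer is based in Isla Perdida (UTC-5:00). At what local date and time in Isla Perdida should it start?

Target end time in UTC: 15:31 + 2:00 = 17:31 on Dec 12.
Subtract 2 hours 31 minutes → start 15:00 UTC on Dec 12.
Isla Perdida is UTC−5:00: 15:00 − 5:00 = 10:00 on Dec 12.

10:00 on December 12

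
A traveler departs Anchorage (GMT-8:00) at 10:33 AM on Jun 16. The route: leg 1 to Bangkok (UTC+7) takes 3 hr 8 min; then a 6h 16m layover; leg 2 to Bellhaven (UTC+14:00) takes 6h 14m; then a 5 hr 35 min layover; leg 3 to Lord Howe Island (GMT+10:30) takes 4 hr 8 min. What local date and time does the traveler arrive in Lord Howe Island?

Convert departure to UTC: 10:33 AM + 8:00 = 6:33 PM UTC on Jun 16.
Add 3 hours and 8 minutes leg 1 → 9:41 PM UTC.
Add 6 hours 16 minutes layover in Bangkok → 3:57 AM UTC (Jun 17).
Add 6 hours and 14 minutes leg 2 → 10:11 AM UTC.
Add 5 hours and 35 minutes layover in Bellhaven → 3:46 PM UTC.
Add 4 hours 8 minutes leg 3 → 7:54 PM UTC.
Lord Howe Island is UTC+10:30, so local arrival = 7:54 PM + 10:30 = 6:24 AM on Jun 18.

6:24 AM on Jun 18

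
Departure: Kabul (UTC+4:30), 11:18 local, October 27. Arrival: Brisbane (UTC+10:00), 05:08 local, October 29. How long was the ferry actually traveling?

Departure in UTC: 11:18 − 4:30 = 06:48 on Oct 27.
Arrival in UTC: 05:08 − 10:00 = 19:08 on Oct 28.
Elapsed = 19:08 − 06:48 (+1 day) = 36 hours 20 minutes.

36 hours 20 minutes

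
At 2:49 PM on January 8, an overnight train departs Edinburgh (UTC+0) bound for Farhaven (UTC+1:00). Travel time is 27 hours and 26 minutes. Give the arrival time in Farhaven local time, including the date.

Farhaven is 1:00 ahead of Edinburgh.
After 27 hours 26 minutes it is 6:15 PM (Jan 9) in Edinburgh.
Shift by the zone difference: 6:15 PM + 1:00 = 7:15 PM on Jan 9 in Farhaven.

7:15 PM on January 9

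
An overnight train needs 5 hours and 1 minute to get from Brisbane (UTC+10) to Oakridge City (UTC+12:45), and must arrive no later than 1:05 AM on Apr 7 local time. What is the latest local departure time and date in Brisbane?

5:19 PM on April 6

Target arrival in UTC: 1:05 AM − 12:45 = 12:20 PM on Apr 6.
Subtract 5 hours 1 minute → departure 7:19 AM UTC on Apr 6.
Brisbane is UTC+10:00: 7:19 AM + 10:00 = 5:19 PM on Apr 6.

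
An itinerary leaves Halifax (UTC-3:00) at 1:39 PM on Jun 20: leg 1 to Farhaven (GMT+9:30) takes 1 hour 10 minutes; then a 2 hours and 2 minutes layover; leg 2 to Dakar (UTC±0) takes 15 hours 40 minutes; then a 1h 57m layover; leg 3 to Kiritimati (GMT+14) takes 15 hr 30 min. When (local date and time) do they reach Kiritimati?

Convert departure to UTC: 1:39 PM + 3:00 = 4:39 PM UTC on Jun 20.
Add 1 hour and 10 minutes leg 1 → 5:49 PM UTC.
Add 2 hours 2 minutes layover in Farhaven → 7:51 PM UTC.
Add 15 hours and 40 minutes leg 2 → 11:31 AM UTC (Jun 21).
Add 1 hour and 57 minutes layover in Dakar → 1:28 PM UTC.
Add 15 hours 30 minutes leg 3 → 4:58 AM UTC (Jun 22).
Kiritimati is UTC+14:00, so local arrival = 4:58 AM + 14:00 = 6:58 PM on Jun 22.

6:58 PM on June 22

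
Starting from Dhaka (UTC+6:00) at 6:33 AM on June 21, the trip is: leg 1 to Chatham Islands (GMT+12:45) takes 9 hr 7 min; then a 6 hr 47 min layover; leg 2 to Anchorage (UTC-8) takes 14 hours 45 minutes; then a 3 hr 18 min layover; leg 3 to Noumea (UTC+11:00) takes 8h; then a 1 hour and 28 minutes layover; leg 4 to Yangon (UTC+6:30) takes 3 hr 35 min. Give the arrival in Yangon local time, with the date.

Convert departure to UTC: 6:33 AM − 6:00 = 12:33 AM UTC on Jun 21.
Add 9 hours 7 minutes leg 1 → 9:40 AM UTC.
Add 6 hours 47 minutes layover in Chatham Islands → 4:27 PM UTC.
Add 14 hours and 45 minutes leg 2 → 7:12 AM UTC (Jun 22).
Add 3 hours 18 minutes layover in Anchorage → 10:30 AM UTC.
Add 8 hours leg 3 → 6:30 PM UTC.
Add 1 hour and 28 minutes layover in Noumea → 7:58 PM UTC.
Add 3 hours and 35 minutes leg 4 → 11:33 PM UTC.
Yangon is UTC+6:30, so local arrival = 11:33 PM + 6:30 = 6:03 AM on Jun 23.

6:03 AM on Jun 23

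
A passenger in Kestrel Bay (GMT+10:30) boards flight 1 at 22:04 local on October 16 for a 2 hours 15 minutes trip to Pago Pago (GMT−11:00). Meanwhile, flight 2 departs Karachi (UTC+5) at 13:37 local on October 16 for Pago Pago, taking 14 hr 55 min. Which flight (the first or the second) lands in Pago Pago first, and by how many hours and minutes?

the first, by 9 hours 43 minutes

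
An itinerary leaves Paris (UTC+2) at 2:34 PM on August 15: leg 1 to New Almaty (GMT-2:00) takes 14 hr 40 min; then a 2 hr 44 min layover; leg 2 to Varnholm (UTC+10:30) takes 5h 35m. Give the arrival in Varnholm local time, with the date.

Convert departure to UTC: 2:34 PM − 2:00 = 12:34 PM UTC on Aug 15.
Add 14 hours and 40 minutes leg 1 → 3:14 AM UTC (Aug 16).
Add 2 hours and 44 minutes layover in New Almaty → 5:58 AM UTC.
Add 5 hours and 35 minutes leg 2 → 11:33 AM UTC.
Varnholm is UTC+10:30, so local arrival = 11:33 AM + 10:30 = 10:03 PM on Aug 16.

10:03 PM on August 16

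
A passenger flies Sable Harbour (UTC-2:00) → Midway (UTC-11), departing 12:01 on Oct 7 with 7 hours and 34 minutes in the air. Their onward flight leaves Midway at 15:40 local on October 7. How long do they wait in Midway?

5 hours 5 minutes

Convert departure to UTC: 12:01 + 2:00 = 14:01 UTC on Oct 7.
Add 7 hours 34 minutes flight time → 21:35 UTC.
Midway is UTC−11:00, so local arrival = 21:35 − 11:00 = 10:35 on Oct 7.
Layover = 15:40 − 10:35 = 5 hours 5 minutes.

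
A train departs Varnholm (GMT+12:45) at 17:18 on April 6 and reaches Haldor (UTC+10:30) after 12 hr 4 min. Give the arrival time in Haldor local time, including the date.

03:07 on April 7

Haldor is 2:15 behind Varnholm.
After 12 hours and 4 minutes it is 05:22 (Apr 7) in Varnholm.
Shift by the zone difference: 05:22 − 2:15 = 03:07 on Apr 7 in Haldor.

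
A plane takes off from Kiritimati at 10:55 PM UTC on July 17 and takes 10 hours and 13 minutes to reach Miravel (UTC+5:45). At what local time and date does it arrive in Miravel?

2:53 PM on July 18

Departure is given in UTC: 10:55 PM on Jul 17.
Add 10 hours 13 minutes → 9:08 AM UTC (Jul 18).
Miravel is UTC+5:45: 9:08 AM + 5:45 = 2:53 PM on Jul 18.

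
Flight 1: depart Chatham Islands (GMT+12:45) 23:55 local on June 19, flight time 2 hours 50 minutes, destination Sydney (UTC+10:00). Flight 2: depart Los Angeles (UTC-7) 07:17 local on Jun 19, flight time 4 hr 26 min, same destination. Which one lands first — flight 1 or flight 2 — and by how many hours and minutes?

the first, by 4 hours 43 minutes

Flight 1 in UTC: 23:55 − 12:45 = 11:10 on Jun 19.
+2 hours 50 minutes → arrive 14:00 UTC on Jun 19.
Flight 2 in UTC: 07:17 + 7:00 = 14:17 on Jun 19.
+4 hours and 26 minutes → arrive 18:43 UTC on Jun 19.
Flight 1 lands earlier by 4 hours 43 minutes.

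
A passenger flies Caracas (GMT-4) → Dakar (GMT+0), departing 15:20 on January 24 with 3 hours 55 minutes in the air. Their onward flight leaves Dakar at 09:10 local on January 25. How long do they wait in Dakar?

9 hours 55 minutes

Convert departure to UTC: 15:20 + 4:00 = 19:20 UTC on Jan 24.
Add 3 hours 55 minutes flight time → 23:15 UTC.
Dakar is UTC+0, so local arrival is the same: 23:15 on Jan 24.
Layover = 09:10 − 23:15 (+1 day) = 9 hours 55 minutes.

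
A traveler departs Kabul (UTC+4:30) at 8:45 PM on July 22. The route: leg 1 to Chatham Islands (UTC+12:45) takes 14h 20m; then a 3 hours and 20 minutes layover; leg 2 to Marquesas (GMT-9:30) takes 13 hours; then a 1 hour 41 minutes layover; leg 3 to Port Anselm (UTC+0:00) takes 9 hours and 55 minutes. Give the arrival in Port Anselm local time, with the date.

10:31 AM on July 24

Convert departure to UTC: 8:45 PM − 4:30 = 4:15 PM UTC on Jul 22.
Add 14 hours 20 minutes leg 1 → 6:35 AM UTC (Jul 23).
Add 3 hours and 20 minutes layover in Chatham Islands → 9:55 AM UTC.
Add 13 hours leg 2 → 10:55 PM UTC.
Add 1 hour 41 minutes layover in Marquesas → 12:36 AM UTC (Jul 24).
Add 9 hours 55 minutes leg 3 → 10:31 AM UTC.
Port Anselm is UTC+0, so local arrival is the same: 10:31 AM on Jul 24.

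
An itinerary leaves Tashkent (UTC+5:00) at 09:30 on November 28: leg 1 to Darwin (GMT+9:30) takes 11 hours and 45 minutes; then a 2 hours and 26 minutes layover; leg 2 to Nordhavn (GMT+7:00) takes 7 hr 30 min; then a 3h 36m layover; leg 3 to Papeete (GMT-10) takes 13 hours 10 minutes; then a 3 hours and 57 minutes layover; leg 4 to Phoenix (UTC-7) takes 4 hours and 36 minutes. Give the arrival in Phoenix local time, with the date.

20:30 on Nov 29

Convert departure to UTC: 09:30 − 5:00 = 04:30 UTC on Nov 28.
Add 11 hours and 45 minutes leg 1 → 16:15 UTC.
Add 2 hours 26 minutes layover in Darwin → 18:41 UTC.
Add 7 hours and 30 minutes leg 2 → 02:11 UTC (Nov 29).
Add 3 hours and 36 minutes layover in Nordhavn → 05:47 UTC.
Add 13 hours and 10 minutes leg 3 → 18:57 UTC.
Add 3 hours and 57 minutes layover in Papeete → 22:54 UTC.
Add 4 hours 36 minutes leg 4 → 03:30 UTC (Nov 30).
Phoenix is UTC−7:00, so local arrival = 03:30 − 7:00 = 20:30 on Nov 29.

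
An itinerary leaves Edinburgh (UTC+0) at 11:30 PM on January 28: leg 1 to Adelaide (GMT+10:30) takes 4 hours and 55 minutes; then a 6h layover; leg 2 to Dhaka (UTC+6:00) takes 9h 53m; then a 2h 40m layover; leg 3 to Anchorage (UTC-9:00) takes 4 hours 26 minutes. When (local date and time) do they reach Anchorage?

Edinburgh is at UTC+0, so departure is already 11:30 PM UTC on Jan 28.
Add 4 hours and 55 minutes leg 1 → 4:25 AM UTC (Jan 29).
Add 6 hours layover in Adelaide → 10:25 AM UTC.
Add 9 hours 53 minutes leg 2 → 8:18 PM UTC.
Add 2 hours and 40 minutes layover in Dhaka → 10:58 PM UTC.
Add 4 hours and 26 minutes leg 3 → 3:24 AM UTC (Jan 30).
Anchorage is UTC−9:00, so local arrival = 3:24 AM − 9:00 = 6:24 PM on Jan 29.

6:24 PM on Jan 29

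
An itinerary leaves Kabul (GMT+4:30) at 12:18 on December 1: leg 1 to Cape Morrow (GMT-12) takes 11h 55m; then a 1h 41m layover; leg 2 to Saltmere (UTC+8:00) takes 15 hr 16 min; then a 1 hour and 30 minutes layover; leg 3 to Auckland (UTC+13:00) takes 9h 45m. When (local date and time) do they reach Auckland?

12:55 on Dec 3

Convert departure to UTC: 12:18 − 4:30 = 07:48 UTC on Dec 1.
Add 11 hours 55 minutes leg 1 → 19:43 UTC.
Add 1 hour and 41 minutes layover in Cape Morrow → 21:24 UTC.
Add 15 hours and 16 minutes leg 2 → 12:40 UTC (Dec 2).
Add 1 hour 30 minutes layover in Saltmere → 14:10 UTC.
Add 9 hours 45 minutes leg 3 → 23:55 UTC.
Auckland is UTC+13:00, so local arrival = 23:55 + 13:00 = 12:55 on Dec 3.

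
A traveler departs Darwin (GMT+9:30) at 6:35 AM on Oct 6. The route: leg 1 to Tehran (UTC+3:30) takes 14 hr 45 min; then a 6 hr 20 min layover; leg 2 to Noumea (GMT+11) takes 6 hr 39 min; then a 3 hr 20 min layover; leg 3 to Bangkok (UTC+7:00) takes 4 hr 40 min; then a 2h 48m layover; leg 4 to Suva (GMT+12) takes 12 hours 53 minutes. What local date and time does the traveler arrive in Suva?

12:30 PM on Oct 8

Convert departure to UTC: 6:35 AM − 9:30 = 9:05 PM UTC on Oct 5.
Add 14 hours and 45 minutes leg 1 → 11:50 AM UTC (Oct 6).
Add 6 hours and 20 minutes layover in Tehran → 6:10 PM UTC.
Add 6 hours 39 minutes leg 2 → 12:49 AM UTC (Oct 7).
Add 3 hours and 20 minutes layover in Noumea → 4:09 AM UTC.
Add 4 hours and 40 minutes leg 3 → 8:49 AM UTC.
Add 2 hours 48 minutes layover in Bangkok → 11:37 AM UTC.
Add 12 hours 53 minutes leg 4 → 12:30 AM UTC (Oct 8).
Suva is UTC+12:00, so local arrival = 12:30 AM + 12:00 = 12:30 PM on Oct 8.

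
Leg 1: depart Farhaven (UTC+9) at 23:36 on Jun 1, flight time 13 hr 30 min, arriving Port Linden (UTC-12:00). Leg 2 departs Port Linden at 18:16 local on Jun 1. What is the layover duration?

2 hours 10 minutes

Convert departure to UTC: 23:36 − 9:00 = 14:36 UTC on Jun 1.
Add 13 hours and 30 minutes flight time → 04:06 UTC (Jun 2).
Port Linden is UTC−12:00, so local arrival = 04:06 − 12:00 = 16:06 on Jun 1.
Layover = 18:16 − 16:06 = 2 hours 10 minutes.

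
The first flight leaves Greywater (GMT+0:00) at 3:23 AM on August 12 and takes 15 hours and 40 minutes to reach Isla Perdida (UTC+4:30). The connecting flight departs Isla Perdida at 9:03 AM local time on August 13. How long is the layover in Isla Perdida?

Greywater is at UTC+0, so departure is already 3:23 AM UTC on Aug 12.
Add 15 hours 40 minutes flight time → 7:03 PM UTC.
Isla Perdida is UTC+4:30, so local arrival = 7:03 PM + 4:30 = 11:33 PM on Aug 12.
Layover = 9:03 AM − 11:33 PM (+1 day) = 9 hours 30 minutes.

9 hours 30 minutes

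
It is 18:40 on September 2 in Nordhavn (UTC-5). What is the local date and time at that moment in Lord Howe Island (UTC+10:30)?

10:10 on Sep 3

Lord Howe Island is 15:30 ahead of Nordhavn.
Shift by the zone difference: 18:40 + 15:30 = 10:10 on Sep 3 in Lord Howe Island.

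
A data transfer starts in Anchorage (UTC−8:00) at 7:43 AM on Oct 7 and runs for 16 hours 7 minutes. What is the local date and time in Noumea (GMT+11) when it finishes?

6:50 PM on October 8

Noumea is 19:00 ahead of Anchorage.
After 16 hours 7 minutes it is 11:50 PM in Anchorage.
Shift by the zone difference: 11:50 PM + 19:00 = 6:50 PM on Oct 8 in Noumea.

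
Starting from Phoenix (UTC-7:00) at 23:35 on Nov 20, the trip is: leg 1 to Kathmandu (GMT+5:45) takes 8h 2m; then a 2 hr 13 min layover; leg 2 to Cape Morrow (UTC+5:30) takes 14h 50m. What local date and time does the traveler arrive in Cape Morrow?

Convert departure to UTC: 23:35 + 7:00 = 06:35 UTC on Nov 21.
Add 8 hours and 2 minutes leg 1 → 14:37 UTC.
Add 2 hours 13 minutes layover in Kathmandu → 16:50 UTC.
Add 14 hours and 50 minutes leg 2 → 07:40 UTC (Nov 22).
Cape Morrow is UTC+5:30, so local arrival = 07:40 + 5:30 = 13:10 on Nov 22.

13:10 on November 22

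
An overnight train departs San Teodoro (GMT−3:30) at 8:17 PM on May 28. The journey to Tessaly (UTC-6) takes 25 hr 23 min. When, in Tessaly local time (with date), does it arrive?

Convert departure to UTC: 8:17 PM + 3:30 = 11:47 PM UTC on May 28.
Add 25 hours and 23 minutes travel time → 1:10 AM UTC (May 30).
Tessaly is UTC−6:00, so local arrival = 1:10 AM − 6:00 = 7:10 PM on May 29.

7:10 PM on May 29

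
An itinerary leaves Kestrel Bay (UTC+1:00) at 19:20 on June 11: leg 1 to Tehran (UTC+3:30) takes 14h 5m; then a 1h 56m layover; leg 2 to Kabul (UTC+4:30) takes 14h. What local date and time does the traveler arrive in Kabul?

04:51 on June 13

Convert departure to UTC: 19:20 − 1:00 = 18:20 UTC on Jun 11.
Add 14 hours 5 minutes leg 1 → 08:25 UTC (Jun 12).
Add 1 hour and 56 minutes layover in Tehran → 10:21 UTC.
Add 14 hours leg 2 → 00:21 UTC (Jun 13).
Kabul is UTC+4:30, so local arrival = 00:21 + 4:30 = 04:51 on Jun 13.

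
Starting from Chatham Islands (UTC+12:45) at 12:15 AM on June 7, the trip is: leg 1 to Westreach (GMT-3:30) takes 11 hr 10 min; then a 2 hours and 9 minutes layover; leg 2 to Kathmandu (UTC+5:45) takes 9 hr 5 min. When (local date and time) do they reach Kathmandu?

Convert departure to UTC: 12:15 AM − 12:45 = 11:30 AM UTC on Jun 6.
Add 11 hours and 10 minutes leg 1 → 10:40 PM UTC.
Add 2 hours 9 minutes layover in Westreach → 12:49 AM UTC (Jun 7).
Add 9 hours 5 minutes leg 2 → 9:54 AM UTC.
Kathmandu is UTC+5:45, so local arrival = 9:54 AM + 5:45 = 3:39 PM on Jun 7.

3:39 PM on Jun 7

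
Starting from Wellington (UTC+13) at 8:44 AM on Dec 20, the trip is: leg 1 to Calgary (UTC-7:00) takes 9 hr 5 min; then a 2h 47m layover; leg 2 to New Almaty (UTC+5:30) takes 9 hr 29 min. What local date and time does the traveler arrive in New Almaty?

10:35 PM on Dec 20

Convert departure to UTC: 8:44 AM − 13:00 = 7:44 PM UTC on Dec 19.
Add 9 hours 5 minutes leg 1 → 4:49 AM UTC (Dec 20).
Add 2 hours 47 minutes layover in Calgary → 7:36 AM UTC.
Add 9 hours and 29 minutes leg 2 → 5:05 PM UTC.
New Almaty is UTC+5:30, so local arrival = 5:05 PM + 5:30 = 10:35 PM on Dec 20.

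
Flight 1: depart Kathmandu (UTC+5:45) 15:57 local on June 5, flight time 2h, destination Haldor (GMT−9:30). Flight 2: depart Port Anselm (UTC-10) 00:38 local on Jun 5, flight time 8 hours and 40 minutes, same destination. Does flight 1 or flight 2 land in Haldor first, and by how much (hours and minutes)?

the first, by 7 hours 6 minutes

Flight 1 in UTC: 15:57 − 5:45 = 10:12 on Jun 5.
+2 hours → arrive 12:12 UTC on Jun 5.
Flight 2 in UTC: 00:38 + 10:00 = 10:38 on Jun 5.
+8 hours 40 minutes → arrive 19:18 UTC on Jun 5.
Flight 1 lands earlier by 7 hours 6 minutes.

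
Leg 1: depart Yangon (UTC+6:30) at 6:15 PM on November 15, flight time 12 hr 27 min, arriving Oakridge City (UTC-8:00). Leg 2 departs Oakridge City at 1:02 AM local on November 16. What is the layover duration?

8 hours 50 minutes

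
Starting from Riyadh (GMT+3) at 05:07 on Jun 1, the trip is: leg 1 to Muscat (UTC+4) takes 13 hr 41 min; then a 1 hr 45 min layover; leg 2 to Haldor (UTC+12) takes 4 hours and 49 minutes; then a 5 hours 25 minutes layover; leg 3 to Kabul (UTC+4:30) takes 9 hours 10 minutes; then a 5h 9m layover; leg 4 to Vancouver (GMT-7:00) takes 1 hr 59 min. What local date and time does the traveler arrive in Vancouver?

Convert departure to UTC: 05:07 − 3:00 = 02:07 UTC on Jun 1.
Add 13 hours 41 minutes leg 1 → 15:48 UTC.
Add 1 hour 45 minutes layover in Muscat → 17:33 UTC.
Add 4 hours and 49 minutes leg 2 → 22:22 UTC.
Add 5 hours and 25 minutes layover in Haldor → 03:47 UTC (Jun 2).
Add 9 hours 10 minutes leg 3 → 12:57 UTC.
Add 5 hours and 9 minutes layover in Kabul → 18:06 UTC.
Add 1 hour and 59 minutes leg 4 → 20:05 UTC.
Vancouver is UTC−7:00, so local arrival = 20:05 − 7:00 = 13:05 on Jun 2.

13:05 on Jun 2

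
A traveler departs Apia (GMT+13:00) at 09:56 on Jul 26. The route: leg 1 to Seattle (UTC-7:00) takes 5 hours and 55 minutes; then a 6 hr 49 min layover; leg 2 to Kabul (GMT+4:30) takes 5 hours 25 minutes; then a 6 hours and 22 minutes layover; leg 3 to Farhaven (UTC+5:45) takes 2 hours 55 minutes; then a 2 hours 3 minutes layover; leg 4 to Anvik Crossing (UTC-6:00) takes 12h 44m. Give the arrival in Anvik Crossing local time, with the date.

09:09 on July 27

Convert departure to UTC: 09:56 − 13:00 = 20:56 UTC on Jul 25.
Add 5 hours and 55 minutes leg 1 → 02:51 UTC (Jul 26).
Add 6 hours 49 minutes layover in Seattle → 09:40 UTC.
Add 5 hours 25 minutes leg 2 → 15:05 UTC.
Add 6 hours 22 minutes layover in Kabul → 21:27 UTC.
Add 2 hours and 55 minutes leg 3 → 00:22 UTC (Jul 27).
Add 2 hours and 3 minutes layover in Farhaven → 02:25 UTC.
Add 12 hours 44 minutes leg 4 → 15:09 UTC.
Anvik Crossing is UTC−6:00, so local arrival = 15:09 − 6:00 = 09:09 on Jul 27.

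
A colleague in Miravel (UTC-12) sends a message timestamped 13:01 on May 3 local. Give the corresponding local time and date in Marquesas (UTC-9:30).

15:31 on May 3

In UTC: 13:01 + 12:00 = 01:01 on May 4.
Marquesas is UTC−9:30: 01:01 − 9:30 = 15:31 on May 3.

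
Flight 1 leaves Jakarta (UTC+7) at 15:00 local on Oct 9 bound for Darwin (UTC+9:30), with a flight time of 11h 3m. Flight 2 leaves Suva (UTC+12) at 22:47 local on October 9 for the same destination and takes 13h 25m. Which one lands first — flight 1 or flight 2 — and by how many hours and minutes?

Flight 1 in UTC: 15:00 − 7:00 = 08:00 on Oct 9.
+11 hours and 3 minutes → arrive 19:03 UTC on Oct 9.
Flight 2 in UTC: 22:47 − 12:00 = 10:47 on Oct 9.
+13 hours and 25 minutes → arrive 00:12 UTC on Oct 10.
Flight 1 lands earlier by 5 hours 9 minutes.

the first, by 5 hours 9 minutes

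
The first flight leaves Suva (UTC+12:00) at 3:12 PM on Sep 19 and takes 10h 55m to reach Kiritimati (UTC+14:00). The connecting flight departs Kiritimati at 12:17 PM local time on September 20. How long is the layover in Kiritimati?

Convert departure to UTC: 3:12 PM − 12:00 = 3:12 AM UTC on Sep 19.
Add 10 hours 55 minutes flight time → 2:07 PM UTC.
Kiritimati is UTC+14:00, so local arrival = 2:07 PM + 14:00 = 4:07 AM on Sep 20.
Layover = 12:17 PM − 4:07 AM = 8 hours 10 minutes.

8 hours 10 minutes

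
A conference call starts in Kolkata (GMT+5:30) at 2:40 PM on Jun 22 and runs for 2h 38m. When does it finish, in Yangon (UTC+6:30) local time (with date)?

6:18 PM on Jun 22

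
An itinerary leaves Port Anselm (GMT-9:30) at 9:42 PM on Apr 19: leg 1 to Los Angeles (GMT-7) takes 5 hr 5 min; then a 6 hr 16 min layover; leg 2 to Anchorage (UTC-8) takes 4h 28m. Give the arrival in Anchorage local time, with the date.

Convert departure to UTC: 9:42 PM + 9:30 = 7:12 AM UTC on Apr 20.
Add 5 hours 5 minutes leg 1 → 12:17 PM UTC.
Add 6 hours and 16 minutes layover in Los Angeles → 6:33 PM UTC.
Add 4 hours 28 minutes leg 2 → 11:01 PM UTC.
Anchorage is UTC−8:00, so local arrival = 11:01 PM − 8:00 = 3:01 PM on Apr 20.

3:01 PM on April 20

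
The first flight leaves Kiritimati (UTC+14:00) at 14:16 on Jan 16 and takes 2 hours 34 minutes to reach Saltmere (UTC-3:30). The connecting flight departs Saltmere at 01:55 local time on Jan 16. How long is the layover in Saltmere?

2 hours 35 minutes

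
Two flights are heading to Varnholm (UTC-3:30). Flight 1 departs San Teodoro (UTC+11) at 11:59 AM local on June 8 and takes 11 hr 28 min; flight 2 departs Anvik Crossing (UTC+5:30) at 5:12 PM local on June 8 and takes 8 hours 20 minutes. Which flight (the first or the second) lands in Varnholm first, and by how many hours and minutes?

the first, by 7 hours 35 minutes

Flight 1 in UTC: 11:59 AM − 11:00 = 12:59 AM on Jun 8.
+11 hours and 28 minutes → arrive 12:27 PM UTC on Jun 8.
Flight 2 in UTC: 5:12 PM − 5:30 = 11:42 AM on Jun 8.
+8 hours and 20 minutes → arrive 8:02 PM UTC on Jun 8.
Flight 1 lands earlier by 7 hours 35 minutes.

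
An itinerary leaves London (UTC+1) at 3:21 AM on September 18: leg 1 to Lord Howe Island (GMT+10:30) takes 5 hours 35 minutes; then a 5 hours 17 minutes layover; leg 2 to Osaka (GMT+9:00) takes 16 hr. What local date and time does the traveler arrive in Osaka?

Convert departure to UTC: 3:21 AM − 1:00 = 2:21 AM UTC on Sep 18.
Add 5 hours and 35 minutes leg 1 → 7:56 AM UTC.
Add 5 hours 17 minutes layover in Lord Howe Island → 1:13 PM UTC.
Add 16 hours leg 2 → 5:13 AM UTC (Sep 19).
Osaka is UTC+9:00, so local arrival = 5:13 AM + 9:00 = 2:13 PM on Sep 19.

2:13 PM on Sep 19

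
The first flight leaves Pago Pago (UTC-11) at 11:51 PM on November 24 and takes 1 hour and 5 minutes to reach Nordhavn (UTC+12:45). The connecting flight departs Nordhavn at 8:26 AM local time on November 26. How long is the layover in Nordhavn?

Convert departure to UTC: 11:51 PM + 11:00 = 10:51 AM UTC on Nov 25.
Add 1 hour and 5 minutes flight time → 11:56 AM UTC.
Nordhavn is UTC+12:45, so local arrival = 11:56 AM + 12:45 = 12:41 AM on Nov 26.
Layover = 8:26 AM − 12:41 AM = 7 hours 45 minutes.

7 hours 45 minutes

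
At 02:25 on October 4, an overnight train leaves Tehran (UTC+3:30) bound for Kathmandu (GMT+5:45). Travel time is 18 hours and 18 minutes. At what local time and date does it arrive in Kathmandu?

22:58 on October 4

Convert departure to UTC: 02:25 − 3:30 = 22:55 UTC on Oct 3.
Add 18 hours and 18 minutes travel time → 17:13 UTC (Oct 4).
Kathmandu is UTC+5:45, so local arrival = 17:13 + 5:45 = 22:58 on Oct 4.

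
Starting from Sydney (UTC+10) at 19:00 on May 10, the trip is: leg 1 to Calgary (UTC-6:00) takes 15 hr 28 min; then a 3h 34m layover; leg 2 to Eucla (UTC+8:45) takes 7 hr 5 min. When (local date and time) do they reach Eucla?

Convert departure to UTC: 19:00 − 10:00 = 09:00 UTC on May 10.
Add 15 hours and 28 minutes leg 1 → 00:28 UTC (May 11).
Add 3 hours 34 minutes layover in Calgary → 04:02 UTC.
Add 7 hours 5 minutes leg 2 → 11:07 UTC.
Eucla is UTC+8:45, so local arrival = 11:07 + 8:45 = 19:52 on May 11.

19:52 on May 11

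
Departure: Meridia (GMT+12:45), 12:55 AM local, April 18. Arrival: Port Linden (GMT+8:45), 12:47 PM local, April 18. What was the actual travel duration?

15 hours 52 minutes

Departure in UTC: 12:55 AM − 12:45 = 12:10 PM on Apr 17.
Arrival in UTC: 12:47 PM − 8:45 = 4:02 AM on Apr 18.
Elapsed = 4:02 AM − 12:10 PM (+1 day) = 15 hours 52 minutes.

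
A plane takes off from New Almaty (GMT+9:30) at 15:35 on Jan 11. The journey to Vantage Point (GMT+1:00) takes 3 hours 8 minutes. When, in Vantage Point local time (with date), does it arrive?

10:13 on January 11

Convert departure to UTC: 15:35 − 9:30 = 06:05 UTC on Jan 11.
Add 3 hours 8 minutes travel time → 09:13 UTC.
Vantage Point is UTC+1:00, so local arrival = 09:13 + 1:00 = 10:13 on Jan 11.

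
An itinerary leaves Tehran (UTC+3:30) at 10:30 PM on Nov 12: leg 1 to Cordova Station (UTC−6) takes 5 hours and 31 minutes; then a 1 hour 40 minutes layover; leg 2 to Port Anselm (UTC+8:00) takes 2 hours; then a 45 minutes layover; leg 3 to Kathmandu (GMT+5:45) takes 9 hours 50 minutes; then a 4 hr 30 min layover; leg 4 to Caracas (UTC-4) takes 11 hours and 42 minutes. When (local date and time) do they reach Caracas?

2:58 AM on November 14

Convert departure to UTC: 10:30 PM − 3:30 = 7:00 PM UTC on Nov 12.
Add 5 hours 31 minutes leg 1 → 12:31 AM UTC (Nov 13).
Add 1 hour 40 minutes layover in Cordova Station → 2:11 AM UTC.
Add 2 hours leg 2 → 4:11 AM UTC.
Add 45 minutes layover in Port Anselm → 4:56 AM UTC.
Add 9 hours and 50 minutes leg 3 → 2:46 PM UTC.
Add 4 hours 30 minutes layover in Kathmandu → 7:16 PM UTC.
Add 11 hours and 42 minutes leg 4 → 6:58 AM UTC (Nov 14).
Caracas is UTC−4:00, so local arrival = 6:58 AM − 4:00 = 2:58 AM on Nov 14.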